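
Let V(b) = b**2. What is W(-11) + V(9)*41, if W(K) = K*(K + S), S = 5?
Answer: 3387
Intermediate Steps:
W(K) = K*(5 + K) (W(K) = K*(K + 5) = K*(5 + K))
W(-11) + V(9)*41 = -11*(5 - 11) + 9**2*41 = -11*(-6) + 81*41 = 66 + 3321 = 3387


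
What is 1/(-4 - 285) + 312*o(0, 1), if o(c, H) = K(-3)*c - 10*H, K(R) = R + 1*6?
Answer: -901681/289 ≈ -3120.0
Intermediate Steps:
K(R) = 6 + R (K(R) = R + 6 = 6 + R)
o(c, H) = -10*H + 3*c (o(c, H) = (6 - 3)*c - 10*H = 3*c - 10*H = -10*H + 3*c)
1/(-4 - 285) + 312*o(0, 1) = 1/(-4 - 285) + 312*(-10*1 + 3*0) = 1/(-289) + 312*(-10 + 0) = -1/289 + 312*(-10) = -1/289 - 3120 = -901681/289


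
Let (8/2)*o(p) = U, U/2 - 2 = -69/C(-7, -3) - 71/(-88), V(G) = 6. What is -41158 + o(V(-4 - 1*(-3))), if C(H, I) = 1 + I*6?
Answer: -123134465/2992 ≈ -41155.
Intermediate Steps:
C(H, I) = 1 + 6*I
U = 10271/748 (U = 4 + 2*(-69/(1 + 6*(-3)) - 71/(-88)) = 4 + 2*(-69/(1 - 18) - 71*(-1/88)) = 4 + 2*(-69/(-17) + 71/88) = 4 + 2*(-69*(-1/17) + 71/88) = 4 + 2*(69/17 + 71/88) = 4 + 2*(7279/1496) = 4 + 7279/748 = 10271/748 ≈ 13.731)
o(p) = 10271/2992 (o(p) = (¼)*(10271/748) = 10271/2992)
-41158 + o(V(-4 - 1*(-3))) = -41158 + 10271/2992 = -123134465/2992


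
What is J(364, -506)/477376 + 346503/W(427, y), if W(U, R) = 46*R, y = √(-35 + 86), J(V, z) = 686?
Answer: 343/238688 + 115501*√51/782 ≈ 1054.8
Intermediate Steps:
y = √51 ≈ 7.1414
J(364, -506)/477376 + 346503/W(427, y) = 686/477376 + 346503/((46*√51)) = 686*(1/477376) + 346503*(√51/2346) = 343/238688 + 115501*√51/782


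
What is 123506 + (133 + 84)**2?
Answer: 170595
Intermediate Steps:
123506 + (133 + 84)**2 = 123506 + 217**2 = 123506 + 47089 = 170595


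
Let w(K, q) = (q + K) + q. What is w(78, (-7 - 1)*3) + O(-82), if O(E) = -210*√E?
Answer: 30 - 210*I*√82 ≈ 30.0 - 1901.6*I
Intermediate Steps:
w(K, q) = K + 2*q (w(K, q) = (K + q) + q = K + 2*q)
w(78, (-7 - 1)*3) + O(-82) = (78 + 2*((-7 - 1)*3)) - 210*I*√82 = (78 + 2*(-8*3)) - 210*I*√82 = (78 + 2*(-24)) - 210*I*√82 = (78 - 48) - 210*I*√82 = 30 - 210*I*√82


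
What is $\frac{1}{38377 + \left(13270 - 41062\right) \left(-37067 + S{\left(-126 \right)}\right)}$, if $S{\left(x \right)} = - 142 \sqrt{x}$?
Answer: $\frac{147172063}{151897655299591111} - \frac{11839392 i \sqrt{14}}{1063283587097137777} \approx 9.6889 \cdot 10^{-10} - 4.1662 \cdot 10^{-11} i$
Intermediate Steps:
$\frac{1}{38377 + \left(13270 - 41062\right) \left(-37067 + S{\left(-126 \right)}\right)} = \frac{1}{38377 + \left(13270 - 41062\right) \left(-37067 - 142 \sqrt{-126}\right)} = \frac{1}{38377 - 27792 \left(-37067 - 142 \cdot 3 i \sqrt{14}\right)} = \frac{1}{38377 - 27792 \left(-37067 - 426 i \sqrt{14}\right)} = \frac{1}{38377 + \left(1030166064 + 11839392 i \sqrt{14}\right)} = \frac{1}{1030204441 + 11839392 i \sqrt{14}}$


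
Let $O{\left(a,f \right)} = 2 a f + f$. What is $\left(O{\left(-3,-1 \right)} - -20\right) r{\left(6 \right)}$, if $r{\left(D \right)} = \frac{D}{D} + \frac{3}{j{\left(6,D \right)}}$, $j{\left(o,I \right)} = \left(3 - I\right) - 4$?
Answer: $\frac{100}{7} \approx 14.286$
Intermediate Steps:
$j{\left(o,I \right)} = -1 - I$
$O{\left(a,f \right)} = f + 2 a f$ ($O{\left(a,f \right)} = 2 a f + f = f + 2 a f$)
$r{\left(D \right)} = 1 + \frac{3}{-1 - D}$ ($r{\left(D \right)} = \frac{D}{D} + \frac{3}{-1 - D} = 1 + \frac{3}{-1 - D}$)
$\left(O{\left(-3,-1 \right)} - -20\right) r{\left(6 \right)} = \left(- (1 + 2 \left(-3\right)) - -20\right) \frac{-2 + 6}{1 + 6} = \left(- (1 - 6) + 20\right) \frac{1}{7} \cdot 4 = \left(\left(-1\right) \left(-5\right) + 20\right) \frac{1}{7} \cdot 4 = \left(5 + 20\right) \frac{4}{7} = 25 \cdot \frac{4}{7} = \frac{100}{7}$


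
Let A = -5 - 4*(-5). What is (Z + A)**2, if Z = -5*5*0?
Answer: 225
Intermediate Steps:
Z = 0 (Z = -25*0 = 0)
A = 15 (A = -5 + 20 = 15)
(Z + A)**2 = (0 + 15)**2 = 15**2 = 225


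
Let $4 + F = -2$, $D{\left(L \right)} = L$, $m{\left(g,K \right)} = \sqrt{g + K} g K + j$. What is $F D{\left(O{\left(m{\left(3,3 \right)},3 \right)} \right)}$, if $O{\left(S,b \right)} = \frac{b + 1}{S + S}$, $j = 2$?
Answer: $\frac{12}{241} - \frac{54 \sqrt{6}}{241} \approx -0.49906$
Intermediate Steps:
$m{\left(g,K \right)} = 2 + K g \sqrt{K + g}$ ($m{\left(g,K \right)} = \sqrt{g + K} g K + 2 = \sqrt{K + g} g K + 2 = g \sqrt{K + g} K + 2 = K g \sqrt{K + g} + 2 = 2 + K g \sqrt{K + g}$)
$O{\left(S,b \right)} = \frac{1 + b}{2 S}$
$F = -6$ ($F = -4 - 2 = -6$)
$F D{\left(O{\left(m{\left(3,3 \right)},3 \right)} \right)} = - 6 \frac{1 + 3}{2 \left(2 + 3 \cdot 3 \sqrt{3 + 3}\right)} = - 6 \cdot \frac{1}{2} \frac{1}{2 + 3 \cdot 3 \sqrt{6}} \cdot 4 = - 6 \cdot \frac{1}{2} \frac{1}{2 + 9 \sqrt{6}} \cdot 4 = - 6 \frac{2}{2 + 9 \sqrt{6}} = - \frac{12}{2 + 9 \sqrt{6}}$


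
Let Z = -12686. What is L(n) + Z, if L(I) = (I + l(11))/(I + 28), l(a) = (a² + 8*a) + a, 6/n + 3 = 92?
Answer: -15835021/1249 ≈ -12678.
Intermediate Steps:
n = 6/89 (n = 6/(-3 + 92) = 6/89 ≈ 0.067416)
l(a) = a² + 9*a
L(I) = (220 + I)/(28 + I) (L(I) = (I + 11*(9 + 11))/(I + 28) = (I + 11*20)/(28 + I) = (I + 220)/(28 + I) = (220 + I)/(28 + I))
L(n) + Z = (220 + 6/89)/(28 + 6/89) - 12686 = (19586/89)/(2498/89) - 12686 = (89/2498)*(19586/89) - 12686 = 9793/1249 - 12686 = -15835021/1249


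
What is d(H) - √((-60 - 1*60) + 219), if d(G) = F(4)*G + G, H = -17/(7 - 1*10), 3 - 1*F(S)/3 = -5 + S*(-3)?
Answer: 1037/3 - 3*√11 ≈ 335.72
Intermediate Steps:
F(S) = 24 + 9*S (F(S) = 9 - 3*(-5 + S*(-3)) = 9 - 3*(-5 - 3*S) = 9 + (15 + 9*S) = 24 + 9*S)
H = 17/3 (H = -17/(7 - 10) = -17/(-3) = -17*(-⅓) = 17/3 ≈ 5.6667)
d(G) = 61*G (d(G) = (24 + 9*4)*G + G = (24 + 36)*G + G = 60*G + G = 61*G)
d(H) - √((-60 - 1*60) + 219) = 61*(17/3) - √((-60 - 1*60) + 219) = 1037/3 - √((-60 - 60) + 219) = 1037/3 - √(-120 + 219) = 1037/3 - √99 = 1037/3 - 3*√11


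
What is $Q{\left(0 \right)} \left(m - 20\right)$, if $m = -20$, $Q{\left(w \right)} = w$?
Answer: $0$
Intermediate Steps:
$Q{\left(0 \right)} \left(m - 20\right) = 0 \left(-20 - 20\right) = 0 \left(-40\right) = 0$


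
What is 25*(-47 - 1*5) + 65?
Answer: -1235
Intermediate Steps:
25*(-47 - 1*5) + 65 = 25*(-47 - 5) + 65 = 25*(-52) + 65 = -1300 + 65 = -1235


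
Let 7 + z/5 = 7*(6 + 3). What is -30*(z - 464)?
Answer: 5520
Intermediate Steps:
z = 280 (z = -35 + 5*(7*(6 + 3)) = -35 + 5*(7*9) = -35 + 5*63 = -35 + 315 = 280)
-30*(z - 464) = -30*(280 - 464) = -30*(-184) = 5520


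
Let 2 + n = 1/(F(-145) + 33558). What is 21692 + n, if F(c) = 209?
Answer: 732406231/33767 ≈ 21690.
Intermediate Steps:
n = -67533/33767 (n = -2 + 1/(209 + 33558) = -2 + 1/33767 = -67533/33767 ≈ -2.0000)
21692 + n = 21692 - 67533/33767 = 732406231/33767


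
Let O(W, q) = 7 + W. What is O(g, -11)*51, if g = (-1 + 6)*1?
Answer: 612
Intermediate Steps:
g = 5 (g = 5*1 = 5)
O(g, -11)*51 = (7 + 5)*51 = 12*51 = 612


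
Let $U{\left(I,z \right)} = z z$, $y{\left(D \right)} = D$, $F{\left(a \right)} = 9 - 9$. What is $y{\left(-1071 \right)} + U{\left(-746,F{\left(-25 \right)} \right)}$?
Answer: $-1071$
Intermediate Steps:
$F{\left(a \right)} = 0$ ($F{\left(a \right)} = 9 - 9 = 0$)
$U{\left(I,z \right)} = z^{2}$
$y{\left(-1071 \right)} + U{\left(-746,F{\left(-25 \right)} \right)} = -1071 + 0^{2} = -1071 + 0 = -1071$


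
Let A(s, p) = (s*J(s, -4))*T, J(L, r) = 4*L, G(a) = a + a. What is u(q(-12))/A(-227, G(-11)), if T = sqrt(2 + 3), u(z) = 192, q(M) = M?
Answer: 48*sqrt(5)/257645 ≈ 0.00041659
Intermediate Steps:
G(a) = 2*a
T = sqrt(5) ≈ 2.2361
A(s, p) = 4*sqrt(5)*s**2 (A(s, p) = (s*(4*s))*sqrt(5) = (4*s**2)*sqrt(5) = 4*sqrt(5)*s**2)
u(q(-12))/A(-227, G(-11)) = 192/((4*sqrt(5)*(-227)**2)) = 192/((4*sqrt(5)*51529)) = 192/((206116*sqrt(5))) = 192*(sqrt(5)/1030580) = 48*sqrt(5)/257645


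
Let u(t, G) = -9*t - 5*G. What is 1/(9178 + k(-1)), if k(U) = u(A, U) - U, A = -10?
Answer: 1/9274 ≈ 0.00010783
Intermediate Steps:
k(U) = 90 - 6*U (k(U) = (-9*(-10) - 5*U) - U = (90 - 5*U) - U = 90 - 6*U)
1/(9178 + k(-1)) = 1/(9178 + (90 - 6*(-1))) = 1/(9178 + (90 + 6)) = 1/(9178 + 96) = 1/9274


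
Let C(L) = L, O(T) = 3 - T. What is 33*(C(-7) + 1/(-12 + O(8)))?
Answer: -3960/17 ≈ -232.94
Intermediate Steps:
33*(C(-7) + 1/(-12 + O(8))) = 33*(-7 + 1/(-12 + (3 - 1*8))) = 33*(-7 + 1/(-12 + (3 - 8))) = 33*(-7 + 1/(-12 - 5)) = 33*(-7 + 1/(-17)) = 33*(-7 - 1/17) = 33*(-120/17) = -3960/17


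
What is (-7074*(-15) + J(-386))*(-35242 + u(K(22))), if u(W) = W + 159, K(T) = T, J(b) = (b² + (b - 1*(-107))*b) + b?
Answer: -12706597254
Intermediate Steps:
J(b) = b + b² + b*(107 + b) (J(b) = (b² + (b + 107)*b) + b = (b² + (107 + b)*b) + b = (b² + b*(107 + b)) + b = b + b² + b*(107 + b))
u(W) = 159 + W
(-7074*(-15) + J(-386))*(-35242 + u(K(22))) = (-7074*(-15) + 2*(-386)*(54 - 386))*(-35242 + (159 + 22)) = (106110 + 2*(-386)*(-332))*(-35242 + 181) = (106110 + 256304)*(-35061) = 362414*(-35061) = -12706597254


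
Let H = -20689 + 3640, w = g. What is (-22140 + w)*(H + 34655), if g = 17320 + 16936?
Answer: 213314296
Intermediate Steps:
g = 34256
w = 34256
H = -17049
(-22140 + w)*(H + 34655) = (-22140 + 34256)*(-17049 + 34655) = 12116*17606 = 213314296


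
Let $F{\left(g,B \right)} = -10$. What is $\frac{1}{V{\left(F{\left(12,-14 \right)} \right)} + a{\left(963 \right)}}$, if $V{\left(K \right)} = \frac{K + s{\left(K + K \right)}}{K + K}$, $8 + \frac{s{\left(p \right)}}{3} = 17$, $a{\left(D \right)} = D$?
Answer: $\frac{20}{19243} \approx 0.0010393$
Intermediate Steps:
$s{\left(p \right)} = 27$ ($s{\left(p \right)} = -24 + 3 \cdot 17 = -24 + 51 = 27$)
$V{\left(K \right)} = \frac{27 + K}{2 K}$ ($V{\left(K \right)} = \frac{K + 27}{K + K} = \frac{27 + K}{2 K}$)
$\frac{1}{V{\left(F{\left(12,-14 \right)} \right)} + a{\left(963 \right)}} = \frac{1}{\frac{27 - 10}{2 \left(-10\right)} + 963} = \frac{1}{\frac{1}{2} \left(- \frac{1}{10}\right) 17 + 963} = \frac{1}{- \frac{17}{20} + 963} = \frac{1}{\frac{19243}{20}} = \frac{20}{19243}$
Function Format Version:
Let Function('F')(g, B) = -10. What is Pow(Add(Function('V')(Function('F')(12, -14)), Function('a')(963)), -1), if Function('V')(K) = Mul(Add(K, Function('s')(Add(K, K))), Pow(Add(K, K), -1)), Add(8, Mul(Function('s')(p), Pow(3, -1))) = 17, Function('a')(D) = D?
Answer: Rational(20, 19243) ≈ 0.0010393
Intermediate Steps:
Function('s')(p) = 27 (Function('s')(p) = Add(-24, Mul(3, 17)) = Add(-24, 51) = 27)
Function('V')(K) = Mul(Rational(1, 2), Pow(K, -1), Add(27, K)) (Function('V')(K) = Mul(Add(K, 27), Pow(Add(K, K), -1)) = Mul(Add(27, K), Pow(Mul(2, K), -1)) = Mul(Add(27, K), Mul(Rational(1, 2), Pow(K, -1))) = Mul(Rational(1, 2), Pow(K, -1), Add(27, K)))
Pow(Add(Function('V')(Function('F')(12, -14)), Function('a')(963)), -1) = Pow(Add(Mul(Rational(1, 2), Pow(-10, -1), Add(27, -10)), 963), -1) = Pow(Add(Mul(Rational(1, 2), Rational(-1, 10), 17), 963), -1) = Pow(Add(Rational(-17, 20), 963), -1) = Pow(Rational(19243, 20), -1) = Rational(20, 19243)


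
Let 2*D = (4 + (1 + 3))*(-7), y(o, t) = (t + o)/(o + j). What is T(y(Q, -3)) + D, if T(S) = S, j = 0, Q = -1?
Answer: -24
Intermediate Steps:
y(o, t) = (o + t)/o (y(o, t) = (t + o)/(o + 0) = (o + t)/o)
D = -28 (D = ((4 + (1 + 3))*(-7))/2 = ((4 + 4)*(-7))/2 = (8*(-7))/2 = (½)*(-56) = -28)
T(y(Q, -3)) + D = (-1 - 3)/(-1) - 28 = -1*(-4) - 28 = 4 - 28 = -24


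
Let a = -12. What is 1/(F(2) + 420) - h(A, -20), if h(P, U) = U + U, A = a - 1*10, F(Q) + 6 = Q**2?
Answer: 16721/418 ≈ 40.002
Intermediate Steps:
F(Q) = -6 + Q**2
A = -22 (A = -12 - 1*10 = -12 - 10 = -22)
h(P, U) = 2*U
1/(F(2) + 420) - h(A, -20) = 1/((-6 + 2**2) + 420) - 2*(-20) = 1/((-6 + 4) + 420) - 1*(-40) = 1/(-2 + 420) + 40 = 1/418 + 40 = 16721/418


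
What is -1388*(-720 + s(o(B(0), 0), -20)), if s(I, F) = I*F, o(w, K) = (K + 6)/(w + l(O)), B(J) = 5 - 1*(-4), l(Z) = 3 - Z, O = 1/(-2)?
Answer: 5063424/5 ≈ 1.0127e+6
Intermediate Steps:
O = -½ (O = 1*(-½) = -½ ≈ -0.50000)
B(J) = 9 (B(J) = 5 + 4 = 9)
o(w, K) = (6 + K)/(7/2 + w) (o(w, K) = (K + 6)/(w + (3 - 1*(-½))) = (6 + K)/(w + (3 + ½)) = (6 + K)/(w + 7/2) = (6 + K)/(7/2 + w))
s(I, F) = F*I
-1388*(-720 + s(o(B(0), 0), -20)) = -1388*(-720 - 40*(6 + 0)/(7 + 2*9)) = -1388*(-720 - 40*6/(7 + 18)) = -1388*(-720 - 40*6/25) = -1388*(-720 - 20*12/25) = -1388*(-720 - 48/5) = -1388*(-3648/5) = 5063424/5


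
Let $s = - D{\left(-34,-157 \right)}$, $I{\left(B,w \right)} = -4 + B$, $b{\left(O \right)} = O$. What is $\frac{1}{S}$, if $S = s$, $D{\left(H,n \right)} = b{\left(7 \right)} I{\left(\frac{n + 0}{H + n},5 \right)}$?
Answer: $\frac{191}{4249} \approx 0.044952$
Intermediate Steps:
$D{\left(H,n \right)} = -28 + \frac{7 n}{H + n}$ ($D{\left(H,n \right)} = 7 \left(-4 + \frac{n + 0}{H + n}\right) = 7 \left(-4 + \frac{n}{H + n}\right) = -28 + \frac{7 n}{H + n}$)
$s = \frac{4249}{191}$ ($s = - \frac{7 \left(\left(-4\right) \left(-34\right) - -471\right)}{-34 - 157} = - \frac{7 \left(136 + 471\right)}{-191} = - \frac{7 \left(-1\right) 607}{191} = \left(-1\right) \left(- \frac{4249}{191}\right) = \frac{4249}{191} \approx 22.246$)
$S = \frac{4249}{191} \approx 22.246$
$\frac{1}{S} = \frac{1}{\frac{4249}{191}} = \frac{191}{4249}$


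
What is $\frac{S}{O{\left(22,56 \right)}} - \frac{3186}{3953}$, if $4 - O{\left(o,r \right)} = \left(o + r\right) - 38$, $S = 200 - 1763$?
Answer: $\frac{34259}{804} \approx 42.611$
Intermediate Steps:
$S = -1563$ ($S = 200 - 1763 = -1563$)
$O{\left(o,r \right)} = 42 - o - r$ ($O{\left(o,r \right)} = 4 - \left(\left(o + r\right) - 38\right) = 4 - \left(-38 + o + r\right) = 42 - o - r$)
$\frac{S}{O{\left(22,56 \right)}} - \frac{3186}{3953} = - \frac{1563}{42 - 22 - 56} - \frac{3186}{3953} = - \frac{1563}{42 - 22 - 56} - \frac{54}{67} = - \frac{1563}{-36} - \frac{54}{67} = \left(-1563\right) \left(- \frac{1}{36}\right) - \frac{54}{67} = \frac{521}{12} - \frac{54}{67} = \frac{34259}{804}$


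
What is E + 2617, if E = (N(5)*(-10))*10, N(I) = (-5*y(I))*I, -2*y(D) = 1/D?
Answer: 2367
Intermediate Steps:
y(D) = -1/(2*D)
N(I) = 5/2 (N(I) = (-(-5)/(2*I))*I = (5/(2*I))*I = 5/2)
E = -250 (E = ((5/2)*(-10))*10 = -25*10 = -250)
E + 2617 = -250 + 2617 = 2367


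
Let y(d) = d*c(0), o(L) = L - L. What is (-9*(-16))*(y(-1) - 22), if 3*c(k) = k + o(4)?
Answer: -3168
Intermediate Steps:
o(L) = 0
c(k) = k/3 (c(k) = (k + 0)/3 = k/3)
y(d) = 0 (y(d) = d*((⅓)*0) = d*0 = 0)
(-9*(-16))*(y(-1) - 22) = (-9*(-16))*(0 - 22) = 144*(-22) = -3168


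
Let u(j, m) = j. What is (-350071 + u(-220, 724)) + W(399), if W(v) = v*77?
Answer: -319568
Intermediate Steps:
W(v) = 77*v
(-350071 + u(-220, 724)) + W(399) = (-350071 - 220) + 77*399 = -350291 + 30723 = -319568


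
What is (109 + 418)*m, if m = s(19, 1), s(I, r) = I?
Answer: 10013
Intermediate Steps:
m = 19
(109 + 418)*m = (109 + 418)*19 = 527*19 = 10013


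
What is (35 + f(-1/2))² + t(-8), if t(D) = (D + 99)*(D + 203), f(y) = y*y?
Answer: 303801/16 ≈ 18988.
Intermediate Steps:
f(y) = y²
t(D) = (99 + D)*(203 + D)
(35 + f(-1/2))² + t(-8) = (35 + (-1/2)²)² + (20097 + (-8)² + 302*(-8)) = (35 + (-1*½)²)² + (20097 + 64 - 2416) = (35 + (-½)²)² + 17745 = (35 + ¼)² + 17745 = (141/4)² + 17745 = 19881/16 + 17745 = 303801/16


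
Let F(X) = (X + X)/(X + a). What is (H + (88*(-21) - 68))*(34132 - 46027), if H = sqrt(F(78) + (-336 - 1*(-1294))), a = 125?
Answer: 22790820 - 11895*sqrt(39509890)/203 ≈ 2.2422e+7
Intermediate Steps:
F(X) = 2*X/(125 + X) (F(X) = (X + X)/(X + 125) = (2*X)/(125 + X) = 2*X/(125 + X))
H = sqrt(39509890)/203 (H = sqrt(2*78/(125 + 78) + (-336 - 1*(-1294))) = sqrt(2*78/203 + (-336 + 1294)) = sqrt(2*78*(1/203) + 958) = sqrt(156/203 + 958) = sqrt(194630/203) = sqrt(39509890)/203 ≈ 30.964)
(H + (88*(-21) - 68))*(34132 - 46027) = (sqrt(39509890)/203 + (88*(-21) - 68))*(34132 - 46027) = (sqrt(39509890)/203 + (-1848 - 68))*(-11895) = (sqrt(39509890)/203 - 1916)*(-11895) = (-1916 + sqrt(39509890)/203)*(-11895) = 22790820 - 11895*sqrt(39509890)/203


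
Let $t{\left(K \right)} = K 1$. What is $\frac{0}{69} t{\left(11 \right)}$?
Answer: $0$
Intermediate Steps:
$t{\left(K \right)} = K$
$\frac{0}{69} t{\left(11 \right)} = \frac{0}{69} \cdot 11 = 0 \cdot \frac{1}{69} \cdot 11 = 0 \cdot 11 = 0$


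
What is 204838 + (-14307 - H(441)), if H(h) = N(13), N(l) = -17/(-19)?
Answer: 3620072/19 ≈ 1.9053e+5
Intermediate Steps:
N(l) = 17/19 (N(l) = -17*(-1/19) = 17/19)
H(h) = 17/19
204838 + (-14307 - H(441)) = 204838 + (-14307 - 1*17/19) = 204838 + (-14307 - 17/19) = 204838 - 271850/19 = 3620072/19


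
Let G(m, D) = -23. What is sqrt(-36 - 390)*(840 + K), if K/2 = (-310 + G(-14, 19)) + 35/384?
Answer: 33443*I*sqrt(426)/192 ≈ 3595.1*I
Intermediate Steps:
K = -127837/192 (K = 2*((-310 - 23) + 35/384) = 2*(-333 + 35*(1/384)) = 2*(-333 + 35/384) = 2*(-127837/384) = -127837/192 ≈ -665.82)
sqrt(-36 - 390)*(840 + K) = sqrt(-36 - 390)*(840 - 127837/192) = sqrt(-426)*(33443/192) = (I*sqrt(426))*(33443/192) = 33443*I*sqrt(426)/192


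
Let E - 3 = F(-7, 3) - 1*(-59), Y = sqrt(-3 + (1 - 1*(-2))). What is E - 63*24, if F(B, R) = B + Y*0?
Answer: -1457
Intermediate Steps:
Y = 0 (Y = sqrt(-3 + (1 + 2)) = sqrt(-3 + 3) = sqrt(0) = 0)
F(B, R) = B (F(B, R) = B + 0*0 = B + 0 = B)
E = 55 (E = 3 + (-7 - 1*(-59)) = 3 + (-7 + 59) = 3 + 52 = 55)
E - 63*24 = 55 - 63*24 = 55 - 1512 = -1457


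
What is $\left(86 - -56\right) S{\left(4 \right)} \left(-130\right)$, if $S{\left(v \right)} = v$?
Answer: $-73840$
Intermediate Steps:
$\left(86 - -56\right) S{\left(4 \right)} \left(-130\right) = \left(86 - -56\right) 4 \left(-130\right) = \left(86 + 56\right) 4 \left(-130\right) = 142 \cdot 4 \left(-130\right) = 568 \left(-130\right) = -73840$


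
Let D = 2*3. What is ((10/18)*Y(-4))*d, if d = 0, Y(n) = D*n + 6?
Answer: 0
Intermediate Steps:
D = 6
Y(n) = 6 + 6*n (Y(n) = 6*n + 6 = 6 + 6*n)
((10/18)*Y(-4))*d = ((10/18)*(6 + 6*(-4)))*0 = ((10*(1/18))*(6 - 24))*0 = ((5/9)*(-18))*0 = -10*0 = 0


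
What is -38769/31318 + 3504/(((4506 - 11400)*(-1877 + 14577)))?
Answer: -141436792103/114250412850 ≈ -1.2380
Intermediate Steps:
-38769/31318 + 3504/(((4506 - 11400)*(-1877 + 14577))) = -38769*1/31318 + 3504/((-6894*12700)) = -38769/31318 + 3504/(-87553800) = -38769/31318 + 3504*(-1/87553800) = -38769/31318 - 146/3648075 = -141436792103/114250412850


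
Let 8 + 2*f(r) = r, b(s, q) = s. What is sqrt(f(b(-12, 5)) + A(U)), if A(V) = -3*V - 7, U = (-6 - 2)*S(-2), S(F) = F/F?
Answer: sqrt(7) ≈ 2.6458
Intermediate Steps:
S(F) = 1
f(r) = -4 + r/2
U = -8 (U = (-6 - 2)*1 = -8*1 = -8)
A(V) = -7 - 3*V
sqrt(f(b(-12, 5)) + A(U)) = sqrt((-4 + (1/2)*(-12)) + (-7 - 3*(-8))) = sqrt((-4 - 6) + (-7 + 24)) = sqrt(-10 + 17) = sqrt(7)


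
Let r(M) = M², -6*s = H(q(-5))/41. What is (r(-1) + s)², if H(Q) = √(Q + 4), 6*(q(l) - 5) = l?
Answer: 363145/363096 - 7*√6/738 ≈ 0.97690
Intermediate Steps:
q(l) = 5 + l/6
H(Q) = √(4 + Q)
s = -7*√6/1476 (s = -√(4 + (5 + (⅙)*(-5)))/(6*41) = -√(4 + (5 - ⅚))/(6*41) = -√(4 + 25/6)/(6*41) = -√(49/6)/(6*41) = -7*√6/6/(6*41) = -7*√6/1476 ≈ -0.011617)
(r(-1) + s)² = ((-1)² - 7*√6/1476)² = (1 - 7*√6/1476)²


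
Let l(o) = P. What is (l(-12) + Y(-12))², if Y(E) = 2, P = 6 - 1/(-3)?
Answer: 625/9 ≈ 69.444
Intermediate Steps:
P = 19/3 (P = 6 - 1*(-⅓) = 6 + ⅓ = 19/3 ≈ 6.3333)
l(o) = 19/3
(l(-12) + Y(-12))² = (19/3 + 2)² = (25/3)² = 625/9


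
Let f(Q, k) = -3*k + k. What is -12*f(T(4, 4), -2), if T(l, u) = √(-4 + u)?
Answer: -48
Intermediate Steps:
f(Q, k) = -2*k
-12*f(T(4, 4), -2) = -(-24)*(-2) = -12*4 = -48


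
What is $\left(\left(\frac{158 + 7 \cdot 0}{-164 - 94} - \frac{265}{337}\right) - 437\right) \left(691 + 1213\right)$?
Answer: $- \frac{36287401136}{43473} \approx -8.3471 \cdot 10^{5}$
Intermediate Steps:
$\left(\left(\frac{158 + 7 \cdot 0}{-164 - 94} - \frac{265}{337}\right) - 437\right) \left(691 + 1213\right) = \left(\left(\frac{158 + 0}{-258} - \frac{265}{337}\right) - 437\right) 1904 = \left(\left(158 \left(- \frac{1}{258}\right) - \frac{265}{337}\right) - 437\right) 1904 = \left(\left(- \frac{79}{129} - \frac{265}{337}\right) - 437\right) 1904 = \left(- \frac{60808}{43473} - 437\right) 1904 = \left(- \frac{19058509}{43473}\right) 1904 = - \frac{36287401136}{43473}$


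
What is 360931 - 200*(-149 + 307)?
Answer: 329331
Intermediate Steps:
360931 - 200*(-149 + 307) = 360931 - 200*158 = 360931 - 1*31600 = 360931 - 31600 = 329331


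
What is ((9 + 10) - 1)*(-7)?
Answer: -126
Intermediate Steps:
((9 + 10) - 1)*(-7) = (19 - 1)*(-7) = 18*(-7) = -126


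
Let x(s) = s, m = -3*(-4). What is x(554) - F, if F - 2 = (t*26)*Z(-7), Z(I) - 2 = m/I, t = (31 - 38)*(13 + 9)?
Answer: 1696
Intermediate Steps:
m = 12
t = -154 (t = -7*22 = -154)
Z(I) = 2 + 12/I
F = -1142 (F = 2 + (-154*26)*(2 + 12/(-7)) = 2 - 4004*(2 + 12*(-⅐)) = 2 - 4004*(2 - 12/7) = 2 - 4004*2/7 = 2 - 1144 = -1142)
x(554) - F = 554 - 1*(-1142) = 554 + 1142 = 1696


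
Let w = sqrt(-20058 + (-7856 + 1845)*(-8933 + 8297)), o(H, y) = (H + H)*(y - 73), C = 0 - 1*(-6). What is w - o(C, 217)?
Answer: -1728 + sqrt(3802938) ≈ 222.11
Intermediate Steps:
C = 6 (C = 0 + 6 = 6)
o(H, y) = 2*H*(-73 + y) (o(H, y) = (2*H)*(-73 + y) = 2*H*(-73 + y))
w = sqrt(3802938) (w = sqrt(-20058 - 6011*(-636)) = sqrt(-20058 + 3822996) = sqrt(3802938) ≈ 1950.1)
w - o(C, 217) = sqrt(3802938) - 2*6*(-73 + 217) = sqrt(3802938) - 2*6*144 = sqrt(3802938) - 1*1728 = sqrt(3802938) - 1728 = -1728 + sqrt(3802938)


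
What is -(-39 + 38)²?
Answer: -1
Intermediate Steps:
-(-39 + 38)² = -1*(-1)² = -1*1 = -1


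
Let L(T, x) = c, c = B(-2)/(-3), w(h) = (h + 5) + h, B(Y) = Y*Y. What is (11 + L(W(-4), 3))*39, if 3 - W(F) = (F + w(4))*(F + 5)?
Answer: 377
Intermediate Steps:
B(Y) = Y²
w(h) = 5 + 2*h (w(h) = (5 + h) + h = 5 + 2*h)
W(F) = 3 - (5 + F)*(13 + F) (W(F) = 3 - (F + (5 + 2*4))*(F + 5) = 3 - (F + (5 + 8))*(5 + F) = 3 - (F + 13)*(5 + F) = 3 - (13 + F)*(5 + F) = 3 - (5 + F)*(13 + F))
c = -4/3 (c = (-2)²/(-3) = 4*(-⅓) = -4/3 ≈ -1.3333)
L(T, x) = -4/3
(11 + L(W(-4), 3))*39 = (11 - 4/3)*39 = (29/3)*39 = 377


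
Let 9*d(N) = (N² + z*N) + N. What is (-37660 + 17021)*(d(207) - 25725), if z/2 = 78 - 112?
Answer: 464480695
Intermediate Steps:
z = -68 (z = 2*(78 - 112) = 2*(-34) = -68)
d(N) = -67*N/9 + N²/9 (d(N) = ((N² - 68*N) + N)/9 = (N² - 67*N)/9 = -67*N/9 + N²/9)
(-37660 + 17021)*(d(207) - 25725) = (-37660 + 17021)*((⅑)*207*(-67 + 207) - 25725) = -20639*((⅑)*207*140 - 25725) = -20639*(3220 - 25725) = -20639*(-22505) = 464480695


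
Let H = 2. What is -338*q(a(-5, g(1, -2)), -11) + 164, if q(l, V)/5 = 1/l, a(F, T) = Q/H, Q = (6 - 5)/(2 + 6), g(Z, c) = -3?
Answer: -26876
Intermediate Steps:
Q = 1/8 ≈ 0.12500
a(F, T) = 1/16 (a(F, T) = (1/8)/2 = (1/8)*(1/2) = 1/16)
q(l, V) = 5/l
-338*q(a(-5, g(1, -2)), -11) + 164 = -1690/1/16 + 164 = -1690*16 + 164 = -338*80 + 164 = -27040 + 164 = -26876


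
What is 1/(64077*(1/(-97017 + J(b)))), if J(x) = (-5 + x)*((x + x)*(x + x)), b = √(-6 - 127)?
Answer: -94357/64077 - 532*I*√133/64077 ≈ -1.4726 - 0.095749*I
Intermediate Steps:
b = I*√133 (b = √(-133) = I*√133 ≈ 11.533*I)
J(x) = 4*x²*(-5 + x) (J(x) = (-5 + x)*((2*x)*(2*x)) = (-5 + x)*(4*x²) = 4*x²*(-5 + x))
1/(64077*(1/(-97017 + J(b)))) = 1/(64077*(1/(-97017 + 4*(I*√133)²*(-5 + I*√133)))) = 1/(64077*(1/(-97017 + 4*(-133)*(-5 + I*√133)))) = 1/(64077*(1/(-97017 + (2660 - 532*I*√133)))) = 1/(64077*(1/(-94357 - 532*I*√133))) = (-94357 - 532*I*√133)/64077 = -94357/64077 - 532*I*√133/64077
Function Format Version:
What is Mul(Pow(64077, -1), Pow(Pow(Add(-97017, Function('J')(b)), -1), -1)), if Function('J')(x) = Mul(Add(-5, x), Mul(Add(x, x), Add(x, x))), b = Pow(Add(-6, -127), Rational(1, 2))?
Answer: Add(Rational(-94357, 64077), Mul(Rational(-532, 64077), I, Pow(133, Rational(1, 2)))) ≈ Add(-1.4726, Mul(-0.095749, I))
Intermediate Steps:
b = Mul(I, Pow(133, Rational(1, 2))) (b = Pow(-133, Rational(1, 2)) = Mul(I, Pow(133, Rational(1, 2))) ≈ Mul(11.533, I))
Function('J')(x) = Mul(4, Pow(x, 2), Add(-5, x)) (Function('J')(x) = Mul(Add(-5, x), Mul(Mul(2, x), Mul(2, x))) = Mul(Add(-5, x), Mul(4, Pow(x, 2))) = Mul(4, Pow(x, 2), Add(-5, x)))
Mul(Pow(64077, -1), Pow(Pow(Add(-97017, Function('J')(b)), -1), -1)) = Mul(Pow(64077, -1), Pow(Pow(Add(-97017, Mul(4, Pow(Mul(I, Pow(133, Rational(1, 2))), 2), Add(-5, Mul(I, Pow(133, Rational(1, 2)))))), -1), -1)) = Mul(Rational(1, 64077), Pow(Pow(Add(-97017, Mul(4, -133, Add(-5, Mul(I, Pow(133, Rational(1, 2)))))), -1), -1)) = Mul(Rational(1, 64077), Pow(Pow(Add(-97017, Add(2660, Mul(-532, I, Pow(133, Rational(1, 2))))), -1), -1)) = Mul(Rational(1, 64077), Pow(Pow(Add(-94357, Mul(-532, I, Pow(133, Rational(1, 2)))), -1), -1)) = Mul(Rational(1, 64077), Add(-94357, Mul(-532, I, Pow(133, Rational(1, 2))))) = Add(Rational(-94357, 64077), Mul(Rational(-532, 64077), I, Pow(133, Rational(1, 2))))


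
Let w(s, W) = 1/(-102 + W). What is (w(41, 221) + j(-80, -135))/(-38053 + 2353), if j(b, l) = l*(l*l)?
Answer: 73196156/1062075 ≈ 68.918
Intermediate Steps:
j(b, l) = l**3 (j(b, l) = l*l**2 = l**3)
(w(41, 221) + j(-80, -135))/(-38053 + 2353) = (1/(-102 + 221) + (-135)**3)/(-38053 + 2353) = (1/119 - 2460375)/(-35700) = (1/119 - 2460375)*(-1/35700) = -292784624/119*(-1/35700) = 73196156/1062075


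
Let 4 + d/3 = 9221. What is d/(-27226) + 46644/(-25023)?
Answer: -653946839/227092066 ≈ -2.8797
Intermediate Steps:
d = 27651 (d = -12 + 3*9221 = -12 + 27663 = 27651)
d/(-27226) + 46644/(-25023) = 27651/(-27226) + 46644/(-25023) = 27651*(-1/27226) + 46644*(-1/25023) = -27651/27226 - 15548/8341 = -653946839/227092066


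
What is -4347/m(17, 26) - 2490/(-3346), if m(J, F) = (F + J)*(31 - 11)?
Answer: -6201831/1438780 ≈ -4.3105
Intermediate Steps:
m(J, F) = 20*F + 20*J (m(J, F) = (F + J)*20 = 20*F + 20*J)
-4347/m(17, 26) - 2490/(-3346) = -4347/(20*26 + 20*17) - 2490/(-3346) = -4347/(520 + 340) - 2490*(-1/3346) = -4347/860 + 1245/1673 = -6201831/1438780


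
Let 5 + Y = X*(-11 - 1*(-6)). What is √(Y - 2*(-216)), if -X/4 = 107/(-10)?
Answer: √213 ≈ 14.595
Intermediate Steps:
X = 214/5 (X = -428/(-10) = -428*(-1)/10 = -4*(-107/10) = 214/5 ≈ 42.800)
Y = -219 (Y = -5 + 214*(-11 - 1*(-6))/5 = -5 + 214*(-11 + 6)/5 = -5 + (214/5)*(-5) = -5 - 214 = -219)
√(Y - 2*(-216)) = √(-219 - 2*(-216)) = √(-219 + 432) = √213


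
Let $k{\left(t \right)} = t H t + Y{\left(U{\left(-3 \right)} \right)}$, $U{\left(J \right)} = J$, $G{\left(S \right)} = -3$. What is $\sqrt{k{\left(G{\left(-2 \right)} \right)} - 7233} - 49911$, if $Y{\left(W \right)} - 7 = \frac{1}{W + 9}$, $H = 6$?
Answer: $-49911 + \frac{i \sqrt{258186}}{6} \approx -49911.0 + 84.687 i$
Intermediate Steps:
$Y{\left(W \right)} = 7 + \frac{1}{9 + W}$ ($Y{\left(W \right)} = 7 + \frac{1}{W + 9} = 7 + \frac{1}{9 + W}$)
$k{\left(t \right)} = \frac{43}{6} + 6 t^{2}$ ($k{\left(t \right)} = t 6 t + \frac{64 + 7 \left(-3\right)}{9 - 3} = 6 t t + \frac{64 - 21}{6} = 6 t^{2} + \frac{1}{6} \cdot 43 = 6 t^{2} + \frac{43}{6} = \frac{43}{6} + 6 t^{2}$)
$\sqrt{k{\left(G{\left(-2 \right)} \right)} - 7233} - 49911 = \sqrt{\left(\frac{43}{6} + 6 \left(-3\right)^{2}\right) - 7233} - 49911 = \sqrt{\left(\frac{43}{6} + 6 \cdot 9\right) - 7233} - 49911 = \sqrt{\left(\frac{43}{6} + 54\right) - 7233} - 49911 = \sqrt{\frac{367}{6} - 7233} - 49911 = \sqrt{- \frac{43031}{6}} - 49911 = \frac{i \sqrt{258186}}{6} - 49911 = -49911 + \frac{i \sqrt{258186}}{6}$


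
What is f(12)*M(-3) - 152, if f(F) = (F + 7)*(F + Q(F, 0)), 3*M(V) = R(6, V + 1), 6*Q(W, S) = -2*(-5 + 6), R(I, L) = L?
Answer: -2698/9 ≈ -299.78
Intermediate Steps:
Q(W, S) = -⅓ (Q(W, S) = (-2*(-5 + 6))/6 = (-2*1)/6 = (⅙)*(-2) = -⅓)
M(V) = ⅓ + V/3 (M(V) = (V + 1)/3 = (1 + V)/3 = ⅓ + V/3)
f(F) = (7 + F)*(-⅓ + F) (f(F) = (F + 7)*(F - ⅓) = (7 + F)*(-⅓ + F))
f(12)*M(-3) - 152 = (-7/3 + 12² + (20/3)*12)*(⅓ + (⅓)*(-3)) - 152 = (-7/3 + 144 + 80)*(⅓ - 1) - 152 = (665/3)*(-⅔) - 152 = -1330/9 - 152 = -2698/9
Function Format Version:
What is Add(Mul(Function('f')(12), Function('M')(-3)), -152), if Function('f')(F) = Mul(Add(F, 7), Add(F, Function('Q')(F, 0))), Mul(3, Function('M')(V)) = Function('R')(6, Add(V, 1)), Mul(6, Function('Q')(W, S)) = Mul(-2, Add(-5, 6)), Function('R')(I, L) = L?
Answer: Rational(-2698, 9) ≈ -299.78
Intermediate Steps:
Function('Q')(W, S) = Rational(-1, 3) (Function('Q')(W, S) = Mul(Rational(1, 6), Mul(-2, Add(-5, 6))) = Mul(Rational(1, 6), Mul(-2, 1)) = Mul(Rational(1, 6), -2) = Rational(-1, 3))
Function('M')(V) = Add(Rational(1, 3), Mul(Rational(1, 3), V)) (Function('M')(V) = Mul(Rational(1, 3), Add(V, 1)) = Mul(Rational(1, 3), Add(1, V)) = Add(Rational(1, 3), Mul(Rational(1, 3), V)))
Function('f')(F) = Mul(Add(7, F), Add(Rational(-1, 3), F)) (Function('f')(F) = Mul(Add(F, 7), Add(F, Rational(-1, 3))) = Mul(Add(7, F), Add(Rational(-1, 3), F)))
Add(Mul(Function('f')(12), Function('M')(-3)), -152) = Add(Mul(Add(Rational(-7, 3), Pow(12, 2), Mul(Rational(20, 3), 12)), Add(Rational(1, 3), Mul(Rational(1, 3), -3))), -152) = Add(Mul(Add(Rational(-7, 3), 144, 80), Add(Rational(1, 3), -1)), -152) = Add(Mul(Rational(665, 3), Rational(-2, 3)), -152) = Add(Rational(-1330, 9), -152) = Rational(-2698, 9)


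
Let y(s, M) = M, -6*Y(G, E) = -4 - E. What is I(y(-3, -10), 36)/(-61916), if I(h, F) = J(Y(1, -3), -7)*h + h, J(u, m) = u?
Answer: 35/185748 ≈ 0.00018843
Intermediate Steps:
Y(G, E) = 2/3 + E/6 (Y(G, E) = -(-4 - E)/6 = 2/3 + E/6)
I(h, F) = 7*h/6 (I(h, F) = (2/3 + (1/6)*(-3))*h + h = (2/3 - 1/2)*h + h = h/6 + h = 7*h/6)
I(y(-3, -10), 36)/(-61916) = ((7/6)*(-10))/(-61916) = -35/3*(-1/61916) = 35/185748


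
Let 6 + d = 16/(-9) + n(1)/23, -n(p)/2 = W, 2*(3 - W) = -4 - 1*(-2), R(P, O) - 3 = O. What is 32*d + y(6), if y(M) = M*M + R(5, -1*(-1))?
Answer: -45544/207 ≈ -220.02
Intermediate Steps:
R(P, O) = 3 + O
W = 4 (W = 3 - (-4 - 1*(-2))/2 = 3 - (-4 + 2)/2 = 3 - ½*(-2) = 3 + 1 = 4)
n(p) = -8 (n(p) = -2*4 = -8)
y(M) = 4 + M² (y(M) = M*M + (3 - 1*(-1)) = M² + (3 + 1) = M² + 4 = 4 + M²)
d = -1682/207 (d = -6 + (16/(-9) - 8/23) = -6 + (16*(-⅑) - 8*1/23) = -6 + (-16/9 - 8/23) = -6 - 440/207 = -1682/207 ≈ -8.1256)
32*d + y(6) = 32*(-1682/207) + (4 + 6²) = -53824/207 + (4 + 36) = -53824/207 + 40 = -45544/207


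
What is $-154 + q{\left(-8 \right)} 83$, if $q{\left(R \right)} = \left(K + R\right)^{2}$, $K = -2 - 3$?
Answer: $13873$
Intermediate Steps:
$K = -5$
$q{\left(R \right)} = \left(-5 + R\right)^{2}$
$-154 + q{\left(-8 \right)} 83 = -154 + \left(-5 - 8\right)^{2} \cdot 83 = -154 + \left(-13\right)^{2} \cdot 83 = -154 + 169 \cdot 83 = -154 + 14027 = 13873$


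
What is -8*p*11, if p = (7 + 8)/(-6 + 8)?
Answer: -660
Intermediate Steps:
p = 15/2 ≈ 7.5000
-8*p*11 = -8*15/2*11 = -60*11 = -660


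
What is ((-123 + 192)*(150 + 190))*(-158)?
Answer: -3706680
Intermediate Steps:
((-123 + 192)*(150 + 190))*(-158) = (69*340)*(-158) = 23460*(-158) = -3706680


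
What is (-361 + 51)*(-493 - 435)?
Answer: 287680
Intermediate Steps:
(-361 + 51)*(-493 - 435) = -310*(-928) = 287680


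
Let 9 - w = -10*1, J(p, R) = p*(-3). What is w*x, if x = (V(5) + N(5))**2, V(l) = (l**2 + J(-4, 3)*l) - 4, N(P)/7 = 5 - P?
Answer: 124659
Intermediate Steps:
J(p, R) = -3*p
N(P) = 35 - 7*P (N(P) = 7*(5 - P) = 35 - 7*P)
w = 19 (w = 9 - (-10) = 9 - 1*(-10) = 9 + 10 = 19)
V(l) = -4 + l**2 + 12*l (V(l) = (l**2 + (-3*(-4))*l) - 4 = (l**2 + 12*l) - 4 = -4 + l**2 + 12*l)
x = 6561 (x = ((-4 + 5**2 + 12*5) + (35 - 7*5))**2 = ((-4 + 25 + 60) + (35 - 35))**2 = (81 + 0)**2 = 81**2 = 6561)
w*x = 19*6561 = 124659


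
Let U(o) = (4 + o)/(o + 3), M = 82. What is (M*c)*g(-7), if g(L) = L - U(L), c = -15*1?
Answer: 19065/2 ≈ 9532.5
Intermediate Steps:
c = -15
U(o) = (4 + o)/(3 + o)
g(L) = L - (4 + L)/(3 + L)
(M*c)*g(-7) = (82*(-15))*((-4 - 1*(-7) - 7*(3 - 7))/(3 - 7)) = -1230*(-4 + 7 - 7*(-4))/(-4) = -(-615)*(-4 + 7 + 28)/2 = -(-615)*31/2 = -1230*(-31/4) = 19065/2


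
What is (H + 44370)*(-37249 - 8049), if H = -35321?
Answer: -409901602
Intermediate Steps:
(H + 44370)*(-37249 - 8049) = (-35321 + 44370)*(-37249 - 8049) = 9049*(-45298) = -409901602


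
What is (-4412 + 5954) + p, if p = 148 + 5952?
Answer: 7642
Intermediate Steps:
p = 6100
(-4412 + 5954) + p = (-4412 + 5954) + 6100 = 1542 + 6100 = 7642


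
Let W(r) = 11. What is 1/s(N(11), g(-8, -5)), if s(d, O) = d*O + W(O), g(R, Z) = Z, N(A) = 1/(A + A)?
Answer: 22/237 ≈ 0.092827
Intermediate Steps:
N(A) = 1/(2*A)
s(d, O) = 11 + O*d (s(d, O) = d*O + 11 = O*d + 11 = 11 + O*d)
1/s(N(11), g(-8, -5)) = 1/(11 - 5/(2*11)) = 1/(11 - 5*1/22) = 1/(11 - 5/22) = 1/(237/22) = 22/237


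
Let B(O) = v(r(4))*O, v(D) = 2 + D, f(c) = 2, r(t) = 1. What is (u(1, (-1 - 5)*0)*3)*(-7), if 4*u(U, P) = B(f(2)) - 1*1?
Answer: -105/4 ≈ -26.250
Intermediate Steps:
B(O) = 3*O (B(O) = (2 + 1)*O = 3*O)
u(U, P) = 5/4 (u(U, P) = (3*2 - 1*1)/4 = (6 - 1)/4 = (¼)*5 = 5/4)
(u(1, (-1 - 5)*0)*3)*(-7) = ((5/4)*3)*(-7) = (15/4)*(-7) = -105/4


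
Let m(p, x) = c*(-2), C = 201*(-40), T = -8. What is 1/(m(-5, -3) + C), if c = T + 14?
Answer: -1/8052 ≈ -0.00012419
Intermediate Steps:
c = 6 (c = -8 + 14 = 6)
C = -8040
m(p, x) = -12 (m(p, x) = 6*(-2) = -12)
1/(m(-5, -3) + C) = 1/(-12 - 8040) = 1/(-8052) = -1/8052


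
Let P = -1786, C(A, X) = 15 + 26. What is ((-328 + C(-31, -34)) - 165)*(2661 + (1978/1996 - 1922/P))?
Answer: -536379972234/445607 ≈ -1.2037e+6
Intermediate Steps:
C(A, X) = 41
((-328 + C(-31, -34)) - 165)*(2661 + (1978/1996 - 1922/P)) = ((-328 + 41) - 165)*(2661 + (1978/1996 - 1922/(-1786))) = (-287 - 165)*(2661 + (1978*(1/1996) - 1922*(-1/1786))) = -452*(2661 + (989/998 + 961/893)) = -452*(2661 + 1842255/891214) = -452*2373362709/891214 = -536379972234/445607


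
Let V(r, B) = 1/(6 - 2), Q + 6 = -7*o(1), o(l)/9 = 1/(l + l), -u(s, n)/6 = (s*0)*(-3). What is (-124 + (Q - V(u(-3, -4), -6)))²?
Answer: 418609/16 ≈ 26163.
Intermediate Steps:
u(s, n) = 0 (u(s, n) = -6*s*0*(-3) = -0*(-3) = -6*0 = 0)
o(l) = 9/(2*l) (o(l) = 9/(l + l) = 9/((2*l)) = 9*(1/(2*l)) = 9/(2*l))
Q = -75/2 (Q = -6 - 63/(2*1) = -6 - 63/2 = -75/2 ≈ -37.500)
V(r, B) = ¼ (V(r, B) = 1/4 = ¼)
(-124 + (Q - V(u(-3, -4), -6)))² = (-124 + (-75/2 - 1*¼))² = (-124 + (-75/2 - ¼))² = (-124 - 151/4)² = (-647/4)² = 418609/16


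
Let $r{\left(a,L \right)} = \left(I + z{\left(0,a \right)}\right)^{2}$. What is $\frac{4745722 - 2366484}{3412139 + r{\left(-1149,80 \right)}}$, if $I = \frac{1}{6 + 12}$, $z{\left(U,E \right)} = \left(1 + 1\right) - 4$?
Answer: $\frac{770873112}{1105534261} \approx 0.69729$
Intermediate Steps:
$z{\left(U,E \right)} = -2$ ($z{\left(U,E \right)} = 2 - 4 = -2$)
$I = \frac{1}{18} \approx 0.055556$
$r{\left(a,L \right)} = \frac{1225}{324}$ ($r{\left(a,L \right)} = \left(\frac{1}{18} - 2\right)^{2} = \left(- \frac{35}{18}\right)^{2} = \frac{1225}{324}$)
$\frac{4745722 - 2366484}{3412139 + r{\left(-1149,80 \right)}} = \frac{4745722 - 2366484}{3412139 + \frac{1225}{324}} = \frac{2379238}{\frac{1105534261}{324}} = 2379238 \cdot \frac{324}{1105534261} = \frac{770873112}{1105534261}$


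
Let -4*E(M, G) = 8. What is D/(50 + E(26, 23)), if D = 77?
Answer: 77/48 ≈ 1.6042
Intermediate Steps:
E(M, G) = -2 (E(M, G) = -¼*8 = -2)
D/(50 + E(26, 23)) = 77/(50 - 2) = 77/48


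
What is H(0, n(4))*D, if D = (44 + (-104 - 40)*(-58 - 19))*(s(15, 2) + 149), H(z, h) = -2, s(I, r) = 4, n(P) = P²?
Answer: -3406392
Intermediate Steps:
D = 1703196 (D = (44 + (-104 - 40)*(-58 - 19))*(4 + 149) = (44 - 144*(-77))*153 = (44 + 11088)*153 = 11132*153 = 1703196)
H(0, n(4))*D = -2*1703196 = -3406392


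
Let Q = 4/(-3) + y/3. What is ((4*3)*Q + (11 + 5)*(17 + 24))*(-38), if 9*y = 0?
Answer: -24320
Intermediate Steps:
y = 0 (y = (⅑)*0 = 0)
Q = -4/3 (Q = 4/(-3) + 0/3 = 4*(-⅓) + 0*(⅓) = -4/3 + 0 = -4/3 ≈ -1.3333)
((4*3)*Q + (11 + 5)*(17 + 24))*(-38) = ((4*3)*(-4/3) + (11 + 5)*(17 + 24))*(-38) = (12*(-4/3) + 16*41)*(-38) = (-16 + 656)*(-38) = 640*(-38) = -24320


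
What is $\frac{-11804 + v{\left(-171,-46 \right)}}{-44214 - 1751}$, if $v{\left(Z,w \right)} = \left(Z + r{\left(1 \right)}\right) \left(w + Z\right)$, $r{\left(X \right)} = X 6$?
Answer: $- \frac{24001}{45965} \approx -0.52216$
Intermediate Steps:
$r{\left(X \right)} = 6 X$
$v{\left(Z,w \right)} = \left(6 + Z\right) \left(Z + w\right)$ ($v{\left(Z,w \right)} = \left(Z + 6 \cdot 1\right) \left(w + Z\right) = \left(Z + 6\right) \left(Z + w\right) = \left(6 + Z\right) \left(Z + w\right)$)
$\frac{-11804 + v{\left(-171,-46 \right)}}{-44214 - 1751} = \frac{-11804 + \left(\left(-171\right)^{2} + 6 \left(-171\right) + 6 \left(-46\right) - -7866\right)}{-44214 - 1751} = \frac{-11804 + \left(29241 - 1026 - 276 + 7866\right)}{-45965} = \left(-11804 + 35805\right) \left(- \frac{1}{45965}\right) = 24001 \left(- \frac{1}{45965}\right) = - \frac{24001}{45965}$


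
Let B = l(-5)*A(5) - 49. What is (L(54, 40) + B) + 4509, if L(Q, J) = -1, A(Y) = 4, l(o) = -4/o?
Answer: 22311/5 ≈ 4462.2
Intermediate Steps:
B = -229/5 (B = -4/(-5)*4 - 49 = -4*(-⅕)*4 - 49 = (⅘)*4 - 49 = 16/5 - 49 = -229/5 ≈ -45.800)
(L(54, 40) + B) + 4509 = (-1 - 229/5) + 4509 = -234/5 + 4509 = 22311/5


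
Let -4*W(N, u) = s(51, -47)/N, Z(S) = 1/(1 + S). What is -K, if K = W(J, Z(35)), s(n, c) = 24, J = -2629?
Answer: -6/2629 ≈ -0.0022822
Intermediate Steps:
W(N, u) = -6/N
K = 6/2629 (K = -6/(-2629) = -6*(-1/2629) = 6/2629 ≈ 0.0022822)
-K = -1*6/2629 = -6/2629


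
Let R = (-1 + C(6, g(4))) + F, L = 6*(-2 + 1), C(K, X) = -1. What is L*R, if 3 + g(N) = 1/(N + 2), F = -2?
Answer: 24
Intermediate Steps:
g(N) = -3 + 1/(2 + N) (g(N) = -3 + 1/(N + 2) = -3 + 1/(2 + N))
L = -6 (L = 6*(-1) = -6)
R = -4 (R = (-1 - 1) - 2 = -2 - 2 = -4)
L*R = -6*(-4) = 24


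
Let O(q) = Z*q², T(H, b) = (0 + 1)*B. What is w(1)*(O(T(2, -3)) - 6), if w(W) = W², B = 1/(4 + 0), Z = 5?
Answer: -91/16 ≈ -5.6875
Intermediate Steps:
B = ¼ (B = 1/4 = ¼ ≈ 0.25000)
T(H, b) = ¼ (T(H, b) = (0 + 1)*(¼) = 1*(¼) = ¼)
O(q) = 5*q²
w(1)*(O(T(2, -3)) - 6) = 1²*(5*(¼)² - 6) = 1*(5*(1/16) - 6) = 1*(5/16 - 6) = 1*(-91/16) = -91/16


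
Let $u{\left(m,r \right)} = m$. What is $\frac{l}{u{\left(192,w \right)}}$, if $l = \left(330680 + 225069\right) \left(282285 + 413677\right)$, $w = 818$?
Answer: $\frac{193390092769}{96} \approx 2.0145 \cdot 10^{9}$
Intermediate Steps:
$l = 386780185538$ ($l = 555749 \cdot 695962 = 386780185538$)
$\frac{l}{u{\left(192,w \right)}} = \frac{386780185538}{192} = 386780185538 \cdot \frac{1}{192} = \frac{193390092769}{96}$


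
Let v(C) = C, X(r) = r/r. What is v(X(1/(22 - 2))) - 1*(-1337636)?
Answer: 1337637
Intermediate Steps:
X(r) = 1
v(X(1/(22 - 2))) - 1*(-1337636) = 1 - 1*(-1337636) = 1 + 1337636 = 1337637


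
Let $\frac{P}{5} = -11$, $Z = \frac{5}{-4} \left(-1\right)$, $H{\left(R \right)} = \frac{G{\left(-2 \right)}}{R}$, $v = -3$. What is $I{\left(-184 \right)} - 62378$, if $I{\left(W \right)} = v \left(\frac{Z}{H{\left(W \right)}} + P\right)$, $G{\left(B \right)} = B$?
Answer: $-62558$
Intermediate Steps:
$H{\left(R \right)} = - \frac{2}{R}$
$Z = \frac{5}{4}$ ($Z = 5 \left(- \frac{1}{4}\right) \left(-1\right) = \left(- \frac{5}{4}\right) \left(-1\right) = \frac{5}{4} \approx 1.25$)
$P = -55$ ($P = 5 \left(-11\right) = -55$)
$I{\left(W \right)} = 165 + \frac{15 W}{8}$ ($I{\left(W \right)} = - 3 \left(\frac{5}{4 \left(- \frac{2}{W}\right)} - 55\right) = - 3 \left(\frac{5 \left(- \frac{W}{2}\right)}{4} - 55\right) = - 3 \left(- \frac{5 W}{8} - 55\right) = - 3 \left(-55 - \frac{5 W}{8}\right) = 165 + \frac{15 W}{8}$)
$I{\left(-184 \right)} - 62378 = \left(165 + \frac{15}{8} \left(-184\right)\right) - 62378 = \left(165 - 345\right) - 62378 = -180 - 62378 = -62558$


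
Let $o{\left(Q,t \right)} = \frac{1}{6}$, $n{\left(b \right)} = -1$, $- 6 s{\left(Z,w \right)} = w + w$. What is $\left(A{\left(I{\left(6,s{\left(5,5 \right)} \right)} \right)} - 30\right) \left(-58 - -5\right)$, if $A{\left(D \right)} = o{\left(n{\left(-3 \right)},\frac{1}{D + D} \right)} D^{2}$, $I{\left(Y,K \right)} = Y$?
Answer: $1272$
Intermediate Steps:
$s{\left(Z,w \right)} = - \frac{w}{3}$ ($s{\left(Z,w \right)} = - \frac{w + w}{6} = - \frac{2 w}{6} = - \frac{w}{3}$)
$o{\left(Q,t \right)} = \frac{1}{6}$
$A{\left(D \right)} = \frac{D^{2}}{6}$
$\left(A{\left(I{\left(6,s{\left(5,5 \right)} \right)} \right)} - 30\right) \left(-58 - -5\right) = \left(\frac{6^{2}}{6} - 30\right) \left(-58 - -5\right) = \left(\frac{1}{6} \cdot 36 - 30\right) \left(-58 + 5\right) = \left(6 - 30\right) \left(-53\right) = \left(-24\right) \left(-53\right) = 1272$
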